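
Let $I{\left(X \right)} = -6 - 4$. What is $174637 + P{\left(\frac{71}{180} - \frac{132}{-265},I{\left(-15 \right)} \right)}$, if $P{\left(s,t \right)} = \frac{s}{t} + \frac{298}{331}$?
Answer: $\frac{1102921602907}{6315480} \approx 1.7464 \cdot 10^{5}$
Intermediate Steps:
$I{\left(X \right)} = -10$
$P{\left(s,t \right)} = \frac{298}{331} + \frac{s}{t}$ ($P{\left(s,t \right)} = \frac{s}{t} + 298 \cdot \frac{1}{331} = \frac{s}{t} + \frac{298}{331} = \frac{298}{331} + \frac{s}{t}$)
$174637 + P{\left(\frac{71}{180} - \frac{132}{-265},I{\left(-15 \right)} \right)} = 174637 + \left(\frac{298}{331} + \frac{\frac{71}{180} - \frac{132}{-265}}{-10}\right) = 174637 + \left(\frac{298}{331} + \left(71 \cdot \frac{1}{180} - - \frac{132}{265}\right) \left(- \frac{1}{10}\right)\right) = 174637 + \left(\frac{298}{331} + \left(\frac{71}{180} + \frac{132}{265}\right) \left(- \frac{1}{10}\right)\right) = 174637 + \left(\frac{298}{331} + \frac{1703}{1908} \left(- \frac{1}{10}\right)\right) = 174637 + \left(\frac{298}{331} - \frac{1703}{19080}\right) = 174637 + \frac{5122147}{6315480} = \frac{1102921602907}{6315480}$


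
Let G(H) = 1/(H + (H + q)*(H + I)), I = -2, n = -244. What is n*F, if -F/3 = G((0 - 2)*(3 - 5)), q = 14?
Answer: 183/10 ≈ 18.300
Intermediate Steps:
G(H) = 1/(H + (-2 + H)*(14 + H)) (G(H) = 1/(H + (H + 14)*(H - 2)) = 1/(H + (14 + H)*(-2 + H)) = 1/(H + (-2 + H)*(14 + H)))
F = -3/40 (F = -3/(-28 + ((0 - 2)*(3 - 5))**2 + 13*((0 - 2)*(3 - 5))) = -3/(-28 + (-2*(-2))**2 + 13*(-2*(-2))) = -3/(-28 + 4**2 + 13*4) = -3/(-28 + 16 + 52) = -3/40 ≈ -0.075000)
n*F = -244*(-3/40) = 183/10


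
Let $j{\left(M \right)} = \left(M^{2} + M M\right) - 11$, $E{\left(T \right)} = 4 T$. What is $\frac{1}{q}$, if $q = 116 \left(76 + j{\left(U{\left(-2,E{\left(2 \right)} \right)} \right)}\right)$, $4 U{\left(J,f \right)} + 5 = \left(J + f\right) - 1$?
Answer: $\frac{1}{7540} \approx 0.00013263$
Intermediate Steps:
$U{\left(J,f \right)} = - \frac{3}{2} + \frac{J}{4} + \frac{f}{4}$ ($U{\left(J,f \right)} = - \frac{5}{4} + \frac{\left(J + f\right) - 1}{4} = - \frac{5}{4} + \frac{-1 + J + f}{4} = - \frac{5}{4} + \left(- \frac{1}{4} + \frac{J}{4} + \frac{f}{4}\right) = - \frac{3}{2} + \frac{J}{4} + \frac{f}{4}$)
$j{\left(M \right)} = -11 + 2 M^{2}$ ($j{\left(M \right)} = \left(M^{2} + M^{2}\right) - 11 = 2 M^{2} - 11 = -11 + 2 M^{2}$)
$q = 7540$ ($q = 116 \left(76 - \left(11 - 2 \left(- \frac{3}{2} + \frac{1}{4} \left(-2\right) + \frac{4 \cdot 2}{4}\right)^{2}\right)\right) = 116 \left(76 - \left(11 - 2 \left(- \frac{3}{2} - \frac{1}{2} + \frac{1}{4} \cdot 8\right)^{2}\right)\right) = 116 \left(76 - \left(11 - 2 \left(- \frac{3}{2} - \frac{1}{2} + 2\right)^{2}\right)\right) = 116 \left(76 - \left(11 - 2 \cdot 0^{2}\right)\right) = 116 \left(76 + \left(-11 + 2 \cdot 0\right)\right) = 116 \left(76 + \left(-11 + 0\right)\right) = 116 \left(76 - 11\right) = 116 \cdot 65 = 7540$)
$\frac{1}{q} = \frac{1}{7540}$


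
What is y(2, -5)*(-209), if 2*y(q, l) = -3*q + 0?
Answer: 627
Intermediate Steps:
y(q, l) = -3*q/2 (y(q, l) = (-3*q + 0)/2 = (-3*q)/2 = -3*q/2)
y(2, -5)*(-209) = -3/2*2*(-209) = -3*(-209) = 627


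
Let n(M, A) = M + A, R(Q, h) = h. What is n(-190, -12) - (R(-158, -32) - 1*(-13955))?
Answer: -14125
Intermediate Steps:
n(M, A) = A + M
n(-190, -12) - (R(-158, -32) - 1*(-13955)) = (-12 - 190) - (-32 - 1*(-13955)) = -202 - (-32 + 13955) = -202 - 1*13923 = -202 - 13923 = -14125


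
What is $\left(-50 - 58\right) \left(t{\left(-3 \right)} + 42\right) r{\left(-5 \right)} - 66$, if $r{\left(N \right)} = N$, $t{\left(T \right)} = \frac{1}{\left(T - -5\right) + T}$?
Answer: $22074$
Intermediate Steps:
$t{\left(T \right)} = \frac{1}{5 + 2 T}$ ($t{\left(T \right)} = \frac{1}{\left(T + 5\right) + T} = \frac{1}{\left(5 + T\right) + T} = \frac{1}{5 + 2 T}$)
$\left(-50 - 58\right) \left(t{\left(-3 \right)} + 42\right) r{\left(-5 \right)} - 66 = \left(-50 - 58\right) \left(\frac{1}{5 + 2 \left(-3\right)} + 42\right) \left(-5\right) - 66 = - 108 \left(\frac{1}{5 - 6} + 42\right) \left(-5\right) - 66 = - 108 \left(\frac{1}{-1} + 42\right) \left(-5\right) - 66 = - 108 \left(-1 + 42\right) \left(-5\right) - 66 = \left(-108\right) 41 \left(-5\right) - 66 = \left(-4428\right) \left(-5\right) - 66 = 22140 - 66 = 22074$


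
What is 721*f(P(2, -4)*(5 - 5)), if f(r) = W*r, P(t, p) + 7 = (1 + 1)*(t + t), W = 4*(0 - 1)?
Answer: 0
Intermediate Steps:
W = -4 (W = 4*(-1) = -4)
P(t, p) = -7 + 4*t (P(t, p) = -7 + (1 + 1)*(t + t) = -7 + 2*(2*t) = -7 + 4*t)
f(r) = -4*r
721*f(P(2, -4)*(5 - 5)) = 721*(-4*(-7 + 4*2)*(5 - 5)) = 721*(-4*(-7 + 8)*0) = 721*(-4*0) = 721*0 = 0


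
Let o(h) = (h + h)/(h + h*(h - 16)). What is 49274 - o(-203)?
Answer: 5370867/109 ≈ 49274.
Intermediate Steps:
o(h) = 2*h/(h + h*(-16 + h)) (o(h) = (2*h)/(h + h*(-16 + h)) = 2*h/(h + h*(-16 + h)))
49274 - o(-203) = 49274 - 2/(-15 - 203) = 49274 - 2/(-218) = 49274 - 2*(-1)/218 = 49274 - 1*(-1/109) = 49274 + 1/109 = 5370867/109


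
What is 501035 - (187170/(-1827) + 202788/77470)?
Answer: 11821577679229/23589615 ≈ 5.0114e+5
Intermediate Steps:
501035 - (187170/(-1827) + 202788/77470) = 501035 - (187170*(-1/1827) + 202788*(1/77470)) = 501035 - (-62390/609 + 101394/38735) = 501035 - 1*(-2354927704/23589615) = 501035 + 2354927704/23589615 = 11821577679229/23589615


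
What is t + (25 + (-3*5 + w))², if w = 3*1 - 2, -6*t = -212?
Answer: 469/3 ≈ 156.33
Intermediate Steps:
t = 106/3 (t = -⅙*(-212) = 106/3 ≈ 35.333)
w = 1 (w = 3 - 2 = 1)
t + (25 + (-3*5 + w))² = 106/3 + (25 + (-3*5 + 1))² = 106/3 + (25 + (-15 + 1))² = 106/3 + (25 - 14)² = 106/3 + 11² = 106/3 + 121 = 469/3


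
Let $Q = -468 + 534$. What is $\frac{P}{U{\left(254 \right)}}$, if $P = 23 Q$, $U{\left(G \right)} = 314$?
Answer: $\frac{759}{157} \approx 4.8344$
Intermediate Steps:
$Q = 66$
$P = 1518$ ($P = 23 \cdot 66 = 1518$)
$\frac{P}{U{\left(254 \right)}} = \frac{1518}{314} = 1518 \cdot \frac{1}{314} = \frac{759}{157}$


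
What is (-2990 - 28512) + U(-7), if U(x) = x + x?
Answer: -31516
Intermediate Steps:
U(x) = 2*x
(-2990 - 28512) + U(-7) = (-2990 - 28512) + 2*(-7) = -31502 - 14 = -31516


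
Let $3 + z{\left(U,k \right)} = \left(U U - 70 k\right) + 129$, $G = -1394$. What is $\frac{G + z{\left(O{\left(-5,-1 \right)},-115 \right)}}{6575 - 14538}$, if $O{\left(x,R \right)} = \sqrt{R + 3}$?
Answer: $- \frac{6784}{7963} \approx -0.85194$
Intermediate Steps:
$O{\left(x,R \right)} = \sqrt{3 + R}$
$z{\left(U,k \right)} = 126 + U^{2} - 70 k$ ($z{\left(U,k \right)} = -3 + \left(\left(U U - 70 k\right) + 129\right) = -3 + \left(\left(U^{2} - 70 k\right) + 129\right) = -3 + \left(129 + U^{2} - 70 k\right) = 126 + U^{2} - 70 k$)
$\frac{G + z{\left(O{\left(-5,-1 \right)},-115 \right)}}{6575 - 14538} = \frac{-1394 + \left(126 + \left(\sqrt{3 - 1}\right)^{2} - -8050\right)}{6575 - 14538} = \frac{-1394 + \left(126 + \left(\sqrt{2}\right)^{2} + 8050\right)}{-7963} = \left(-1394 + \left(126 + 2 + 8050\right)\right) \left(- \frac{1}{7963}\right) = \left(-1394 + 8178\right) \left(- \frac{1}{7963}\right) = 6784 \left(- \frac{1}{7963}\right) = - \frac{6784}{7963}$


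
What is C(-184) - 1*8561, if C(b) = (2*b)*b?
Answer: 59151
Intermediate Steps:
C(b) = 2*b²
C(-184) - 1*8561 = 2*(-184)² - 1*8561 = 2*33856 - 8561 = 67712 - 8561 = 59151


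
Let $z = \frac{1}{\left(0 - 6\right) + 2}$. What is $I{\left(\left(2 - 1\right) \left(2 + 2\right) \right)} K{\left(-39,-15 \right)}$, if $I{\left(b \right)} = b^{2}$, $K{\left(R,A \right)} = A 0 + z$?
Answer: $-4$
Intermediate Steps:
$z = - \frac{1}{4}$ ($z = \frac{1}{\left(0 - 6\right) + 2} = \frac{1}{-6 + 2} = \frac{1}{-4} = - \frac{1}{4} \approx -0.25$)
$K{\left(R,A \right)} = - \frac{1}{4}$ ($K{\left(R,A \right)} = A 0 - \frac{1}{4} = 0 - \frac{1}{4} = - \frac{1}{4}$)
$I{\left(\left(2 - 1\right) \left(2 + 2\right) \right)} K{\left(-39,-15 \right)} = \left(\left(2 - 1\right) \left(2 + 2\right)\right)^{2} \left(- \frac{1}{4}\right) = \left(1 \cdot 4\right)^{2} \left(- \frac{1}{4}\right) = 4^{2} \left(- \frac{1}{4}\right) = 16 \left(- \frac{1}{4}\right) = -4$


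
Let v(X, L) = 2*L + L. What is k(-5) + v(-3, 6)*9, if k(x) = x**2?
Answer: 187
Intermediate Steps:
v(X, L) = 3*L
k(-5) + v(-3, 6)*9 = (-5)**2 + (3*6)*9 = 25 + 18*9 = 25 + 162 = 187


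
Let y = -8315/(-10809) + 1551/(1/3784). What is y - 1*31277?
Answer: 63099783278/10809 ≈ 5.8377e+6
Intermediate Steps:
y = 63437856371/10809 (y = -8315*(-1/10809) + 1551/(1/3784) = 8315/10809 + 1551*3784 = 8315/10809 + 5868984 = 63437856371/10809 ≈ 5.8690e+6)
y - 1*31277 = 63437856371/10809 - 1*31277 = 63437856371/10809 - 31277 = 63099783278/10809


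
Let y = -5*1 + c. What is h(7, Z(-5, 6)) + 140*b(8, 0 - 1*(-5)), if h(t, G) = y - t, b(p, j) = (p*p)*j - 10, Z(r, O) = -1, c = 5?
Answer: 43393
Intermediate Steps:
y = 0 (y = -5*1 + 5 = -5 + 5 = 0)
b(p, j) = -10 + j*p**2 (b(p, j) = p**2*j - 10 = j*p**2 - 10 = -10 + j*p**2)
h(t, G) = -t (h(t, G) = 0 - t = -t)
h(7, Z(-5, 6)) + 140*b(8, 0 - 1*(-5)) = -1*7 + 140*(-10 + (0 - 1*(-5))*8**2) = -7 + 140*(-10 + (0 + 5)*64) = -7 + 140*(-10 + 5*64) = -7 + 140*(-10 + 320) = -7 + 140*310 = -7 + 43400 = 43393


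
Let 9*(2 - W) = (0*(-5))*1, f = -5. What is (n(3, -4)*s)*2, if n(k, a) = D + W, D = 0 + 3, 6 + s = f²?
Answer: 190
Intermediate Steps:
W = 2 (W = 2 - 0*(-5)/9 = 2 - 0 = 2 - ⅑*0 = 2 + 0 = 2)
s = 19 (s = -6 + (-5)² = -6 + 25 = 19)
D = 3
n(k, a) = 5 (n(k, a) = 3 + 2 = 5)
(n(3, -4)*s)*2 = (5*19)*2 = 95*2 = 190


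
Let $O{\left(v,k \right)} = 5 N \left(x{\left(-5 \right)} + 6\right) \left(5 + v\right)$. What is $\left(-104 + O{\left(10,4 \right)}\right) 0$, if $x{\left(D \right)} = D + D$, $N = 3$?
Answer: $0$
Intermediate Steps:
$x{\left(D \right)} = 2 D$
$O{\left(v,k \right)} = -300 - 60 v$ ($O{\left(v,k \right)} = 5 \cdot 3 \left(2 \left(-5\right) + 6\right) \left(5 + v\right) = 15 \left(-10 + 6\right) \left(5 + v\right) = 15 \left(- 4 \left(5 + v\right)\right) = 15 \left(-20 - 4 v\right) = -300 - 60 v$)
$\left(-104 + O{\left(10,4 \right)}\right) 0 = \left(-104 - 900\right) 0 = \left(-1004\right) 0 = 0$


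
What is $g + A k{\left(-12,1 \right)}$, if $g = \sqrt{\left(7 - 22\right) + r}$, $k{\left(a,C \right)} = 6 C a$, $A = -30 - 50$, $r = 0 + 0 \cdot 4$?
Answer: $5760 + i \sqrt{15} \approx 5760.0 + 3.873 i$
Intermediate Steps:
$r = 0$ ($r = 0 + 0 = 0$)
$A = -80$
$k{\left(a,C \right)} = 6 C a$
$g = i \sqrt{15}$ ($g = \sqrt{\left(7 - 22\right) + 0} = \sqrt{-15 + 0} = \sqrt{-15} = i \sqrt{15} \approx 3.873 i$)
$g + A k{\left(-12,1 \right)} = i \sqrt{15} - 80 \cdot 6 \cdot 1 \left(-12\right) = i \sqrt{15} - -5760 = i \sqrt{15} + 5760 = 5760 + i \sqrt{15}$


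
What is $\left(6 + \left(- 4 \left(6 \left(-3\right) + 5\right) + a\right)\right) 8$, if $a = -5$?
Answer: $424$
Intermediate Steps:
$\left(6 + \left(- 4 \left(6 \left(-3\right) + 5\right) + a\right)\right) 8 = \left(6 - \left(5 + 4 \left(6 \left(-3\right) + 5\right)\right)\right) 8 = \left(6 - \left(5 + 4 \left(-18 + 5\right)\right)\right) 8 = \left(6 - -47\right) 8 = \left(6 + \left(52 - 5\right)\right) 8 = \left(6 + 47\right) 8 = 53 \cdot 8 = 424$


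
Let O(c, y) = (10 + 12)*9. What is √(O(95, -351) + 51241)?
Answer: √51439 ≈ 226.80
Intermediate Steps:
O(c, y) = 198 (O(c, y) = 22*9 = 198)
√(O(95, -351) + 51241) = √(198 + 51241) = √51439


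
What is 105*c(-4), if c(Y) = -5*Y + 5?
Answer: 2625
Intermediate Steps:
c(Y) = 5 - 5*Y
105*c(-4) = 105*(5 - 5*(-4)) = 105*(5 + 20) = 105*25 = 2625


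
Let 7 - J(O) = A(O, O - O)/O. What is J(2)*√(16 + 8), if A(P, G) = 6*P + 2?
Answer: 0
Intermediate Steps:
A(P, G) = 2 + 6*P
J(O) = 7 - (2 + 6*O)/O
J(2)*√(16 + 8) = ((-2 + 2)/2)*√(16 + 8) = ((½)*0)*√24 = 0*(2*√6) = 0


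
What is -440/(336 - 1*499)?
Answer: 440/163 ≈ 2.6994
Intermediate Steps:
-440/(336 - 1*499) = -440/(336 - 499) = -440/(-163) = -440*(-1/163) = 440/163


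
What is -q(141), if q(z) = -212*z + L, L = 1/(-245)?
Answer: 7323541/245 ≈ 29892.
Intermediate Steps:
L = -1/245 ≈ -0.0040816
q(z) = -1/245 - 212*z (q(z) = -212*z - 1/245 = -1/245 - 212*z)
-q(141) = -(-1/245 - 212*141) = -(-1/245 - 29892) = -1*(-7323541/245) = 7323541/245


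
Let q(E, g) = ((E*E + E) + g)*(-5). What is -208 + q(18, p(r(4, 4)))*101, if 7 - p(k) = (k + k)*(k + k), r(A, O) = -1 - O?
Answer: -125953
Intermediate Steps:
p(k) = 7 - 4*k² (p(k) = 7 - (k + k)*(k + k) = 7 - 2*k*2*k = 7 - 4*k²)
q(E, g) = -5*E - 5*g - 5*E² (q(E, g) = ((E² + E) + g)*(-5) = ((E + E²) + g)*(-5) = (E + g + E²)*(-5) = -5*E - 5*g - 5*E²)
-208 + q(18, p(r(4, 4)))*101 = -208 + (-5*18 - 5*(7 - 4*(-1 - 1*4)²) - 5*18²)*101 = -208 + (-90 - 5*(7 - 4*(-1 - 4)²) - 5*324)*101 = -208 + (-90 - 5*(7 - 4*(-5)²) - 1620)*101 = -208 + (-90 - 5*(7 - 4*25) - 1620)*101 = -208 + (-90 - 5*(7 - 100) - 1620)*101 = -208 + (-90 - 5*(-93) - 1620)*101 = -208 + (-90 + 465 - 1620)*101 = -208 - 1245*101 = -208 - 125745 = -125953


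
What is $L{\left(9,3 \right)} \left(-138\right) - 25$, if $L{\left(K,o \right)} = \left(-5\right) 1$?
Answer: $665$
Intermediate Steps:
$L{\left(K,o \right)} = -5$
$L{\left(9,3 \right)} \left(-138\right) - 25 = \left(-5\right) \left(-138\right) - 25 = 690 - 25 = 665$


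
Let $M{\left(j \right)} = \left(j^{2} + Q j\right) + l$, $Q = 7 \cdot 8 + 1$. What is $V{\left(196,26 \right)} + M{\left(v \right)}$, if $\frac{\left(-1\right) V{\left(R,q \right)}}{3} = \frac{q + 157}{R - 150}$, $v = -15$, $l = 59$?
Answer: $- \frac{26815}{46} \approx -582.93$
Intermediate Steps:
$V{\left(R,q \right)} = - \frac{3 \left(157 + q\right)}{-150 + R}$ ($V{\left(R,q \right)} = - 3 \frac{q + 157}{R - 150} = - 3 \frac{157 + q}{-150 + R} = - \frac{3 \left(157 + q\right)}{-150 + R}$)
$Q = 57$ ($Q = 56 + 1 = 57$)
$M{\left(j \right)} = 59 + j^{2} + 57 j$ ($M{\left(j \right)} = \left(j^{2} + 57 j\right) + 59 = 59 + j^{2} + 57 j$)
$V{\left(196,26 \right)} + M{\left(v \right)} = \frac{3 \left(-157 - 26\right)}{-150 + 196} + \left(59 + \left(-15\right)^{2} + 57 \left(-15\right)\right) = \frac{3 \left(-157 - 26\right)}{46} + \left(59 + 225 - 855\right) = 3 \cdot \frac{1}{46} \left(-183\right) - 571 = - \frac{549}{46} - 571 = - \frac{26815}{46}$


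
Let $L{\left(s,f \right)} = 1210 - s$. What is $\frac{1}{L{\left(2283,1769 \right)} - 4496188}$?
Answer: $- \frac{1}{4497261} \approx -2.2236 \cdot 10^{-7}$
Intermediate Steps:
$\frac{1}{L{\left(2283,1769 \right)} - 4496188} = \frac{1}{\left(1210 - 2283\right) - 4496188} = \frac{1}{-1073 - 4496188} = \frac{1}{-4497261} = - \frac{1}{4497261}$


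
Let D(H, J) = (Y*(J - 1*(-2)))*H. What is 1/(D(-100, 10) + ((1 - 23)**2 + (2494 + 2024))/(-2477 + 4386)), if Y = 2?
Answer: -1909/4576598 ≈ -0.00041712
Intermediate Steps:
D(H, J) = H*(4 + 2*J) (D(H, J) = (2*(J - 1*(-2)))*H = (2*(J + 2))*H = (2*(2 + J))*H = (4 + 2*J)*H = H*(4 + 2*J))
1/(D(-100, 10) + ((1 - 23)**2 + (2494 + 2024))/(-2477 + 4386)) = 1/(2*(-100)*(2 + 10) + ((1 - 23)**2 + (2494 + 2024))/(-2477 + 4386)) = 1/(2*(-100)*12 + ((-22)**2 + 4518)/1909) = 1/(-2400 + (484 + 4518)*(1/1909)) = 1/(-2400 + 5002*(1/1909)) = 1/(-2400 + 5002/1909) = 1/(-4576598/1909) = -1909/4576598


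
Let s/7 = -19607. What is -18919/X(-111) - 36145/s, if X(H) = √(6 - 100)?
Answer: 36145/137249 + 18919*I*√94/94 ≈ 0.26335 + 1951.3*I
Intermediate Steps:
s = -137249 (s = 7*(-19607) = -137249)
X(H) = I*√94 (X(H) = √(-94) = I*√94)
-18919/X(-111) - 36145/s = -18919*(-I*√94/94) - 36145/(-137249) = -(-18919)*I*√94/94 - 36145*(-1/137249) = 18919*I*√94/94 + 36145/137249 = 36145/137249 + 18919*I*√94/94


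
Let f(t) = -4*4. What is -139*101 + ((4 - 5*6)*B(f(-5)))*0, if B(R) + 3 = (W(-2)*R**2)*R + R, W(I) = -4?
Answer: -14039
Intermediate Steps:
f(t) = -16
B(R) = -3 + R - 4*R**3 (B(R) = -3 + ((-4*R**2)*R + R) = -3 + (-4*R**3 + R) = -3 + (R - 4*R**3) = -3 + R - 4*R**3)
-139*101 + ((4 - 5*6)*B(f(-5)))*0 = -139*101 + ((4 - 5*6)*(-3 - 16 - 4*(-16)**3))*0 = -14039 + ((4 - 30)*(-3 - 16 - 4*(-4096)))*0 = -14039 - 26*(-3 - 16 + 16384)*0 = -14039 - 26*16365*0 = -14039 - 425490*0 = -14039 + 0 = -14039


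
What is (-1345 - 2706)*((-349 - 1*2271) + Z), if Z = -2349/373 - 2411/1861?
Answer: 7388828142252/694153 ≈ 1.0644e+7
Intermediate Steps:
Z = -5270792/694153 (Z = -2349*1/373 - 2411*1/1861 = -2349/373 - 2411/1861 = -5270792/694153 ≈ -7.5931)
(-1345 - 2706)*((-349 - 1*2271) + Z) = (-1345 - 2706)*((-349 - 1*2271) - 5270792/694153) = -4051*((-349 - 2271) - 5270792/694153) = -4051*(-2620 - 5270792/694153) = -4051*(-1823951652/694153) = 7388828142252/694153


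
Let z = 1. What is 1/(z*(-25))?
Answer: -1/25 ≈ -0.040000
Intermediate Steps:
1/(z*(-25)) = 1/(1*(-25)) = 1/(-25) = -1/25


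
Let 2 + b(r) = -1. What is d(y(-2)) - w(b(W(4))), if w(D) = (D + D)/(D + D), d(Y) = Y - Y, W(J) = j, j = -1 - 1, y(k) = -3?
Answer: -1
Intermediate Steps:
j = -2
W(J) = -2
d(Y) = 0
b(r) = -3 (b(r) = -2 - 1 = -3)
w(D) = 1 (w(D) = (2*D)/((2*D)) = (2*D)*(1/(2*D)) = 1)
d(y(-2)) - w(b(W(4))) = 0 - 1*1 = 0 - 1 = -1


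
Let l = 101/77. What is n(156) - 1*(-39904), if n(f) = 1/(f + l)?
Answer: 483357229/12113 ≈ 39904.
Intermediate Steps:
l = 101/77 (l = 101*(1/77) = 101/77 ≈ 1.3117)
n(f) = 1/(101/77 + f) (n(f) = 1/(f + 101/77) = 1/(101/77 + f))
n(156) - 1*(-39904) = 77/(101 + 77*156) - 1*(-39904) = 77/(101 + 12012) + 39904 = 77/12113 + 39904 = 483357229/12113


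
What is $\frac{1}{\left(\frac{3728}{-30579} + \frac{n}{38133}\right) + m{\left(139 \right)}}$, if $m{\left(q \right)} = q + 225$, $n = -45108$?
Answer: $\frac{129563223}{46991955688} \approx 0.0027571$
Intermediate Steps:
$m{\left(q \right)} = 225 + q$
$\frac{1}{\left(\frac{3728}{-30579} + \frac{n}{38133}\right) + m{\left(139 \right)}} = \frac{1}{\left(\frac{3728}{-30579} - \frac{45108}{38133}\right) + \left(225 + 139\right)} = \frac{1}{\left(3728 \left(- \frac{1}{30579}\right) - \frac{5012}{4237}\right) + 364} = \frac{1}{\left(- \frac{3728}{30579} - \frac{5012}{4237}\right) + 364} = \frac{1}{- \frac{169057484}{129563223} + 364} = \frac{1}{\frac{46991955688}{129563223}} = \frac{129563223}{46991955688}$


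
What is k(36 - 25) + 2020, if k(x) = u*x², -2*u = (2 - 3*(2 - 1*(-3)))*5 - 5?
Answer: 6255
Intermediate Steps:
u = 35 (u = -((2 - 3*(2 - 1*(-3)))*5 - 5)/2 = -((2 - 3*(2 + 3))*5 - 5)/2 = -((2 - 3*5)*5 - 5)/2 = -((2 - 15)*5 - 5)/2 = -(-13*5 - 5)/2 = -(-65 - 5)/2 = -½*(-70) = 35)
k(x) = 35*x²
k(36 - 25) + 2020 = 35*(36 - 25)² + 2020 = 35*11² + 2020 = 35*121 + 2020 = 4235 + 2020 = 6255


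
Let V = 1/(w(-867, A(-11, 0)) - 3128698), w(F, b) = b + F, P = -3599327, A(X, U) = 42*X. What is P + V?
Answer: -11265990691830/3130027 ≈ -3.5993e+6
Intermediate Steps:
w(F, b) = F + b
V = -1/3130027 (V = 1/((-867 + 42*(-11)) - 3128698) = 1/((-867 - 462) - 3128698) = 1/(-1329 - 3128698) = 1/(-3130027) = -1/3130027 ≈ -3.1949e-7)
P + V = -3599327 - 1/3130027 = -11265990691830/3130027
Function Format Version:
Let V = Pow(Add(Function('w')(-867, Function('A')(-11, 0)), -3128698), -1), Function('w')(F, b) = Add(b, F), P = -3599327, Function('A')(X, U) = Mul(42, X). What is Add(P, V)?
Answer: Rational(-11265990691830, 3130027) ≈ -3.5993e+6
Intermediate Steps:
Function('w')(F, b) = Add(F, b)
V = Rational(-1, 3130027) (V = Pow(Add(Add(-867, Mul(42, -11)), -3128698), -1) = Pow(Add(Add(-867, -462), -3128698), -1) = Pow(Add(-1329, -3128698), -1) = Pow(-3130027, -1) = Rational(-1, 3130027) ≈ -3.1949e-7)
Add(P, V) = Add(-3599327, Rational(-1, 3130027)) = Rational(-11265990691830, 3130027)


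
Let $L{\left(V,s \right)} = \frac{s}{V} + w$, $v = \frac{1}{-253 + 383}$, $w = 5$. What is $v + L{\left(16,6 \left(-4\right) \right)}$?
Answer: $\frac{228}{65} \approx 3.5077$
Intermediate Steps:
$v = \frac{1}{130} \approx 0.0076923$
$L{\left(V,s \right)} = 5 + \frac{s}{V}$ ($L{\left(V,s \right)} = \frac{s}{V} + 5 = 5 + \frac{s}{V}$)
$v + L{\left(16,6 \left(-4\right) \right)} = \frac{1}{130} + \left(5 + \frac{6 \left(-4\right)}{16}\right) = \frac{1}{130} + \left(5 - \frac{3}{2}\right) = \frac{1}{130} + \frac{7}{2} = \frac{228}{65}$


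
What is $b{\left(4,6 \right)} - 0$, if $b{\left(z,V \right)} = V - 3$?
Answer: $3$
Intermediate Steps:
$b{\left(z,V \right)} = -3 + V$
$b{\left(4,6 \right)} - 0 = \left(-3 + 6\right) - 0 = 3 + 0 = 3$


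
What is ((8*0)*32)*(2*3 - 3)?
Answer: 0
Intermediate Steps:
((8*0)*32)*(2*3 - 3) = (0*32)*(6 - 3) = 0*3 = 0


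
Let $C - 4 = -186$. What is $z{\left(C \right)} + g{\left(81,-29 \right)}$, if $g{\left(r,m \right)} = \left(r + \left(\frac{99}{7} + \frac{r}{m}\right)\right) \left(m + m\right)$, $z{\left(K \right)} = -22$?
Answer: $- \frac{37648}{7} \approx -5378.3$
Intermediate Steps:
$C = -182$ ($C = 4 - 186 = -182$)
$g{\left(r,m \right)} = 2 m \left(\frac{99}{7} + r + \frac{r}{m}\right)$ ($g{\left(r,m \right)} = \left(r + \left(99 \cdot \frac{1}{7} + \frac{r}{m}\right)\right) 2 m = \left(r + \left(\frac{99}{7} + \frac{r}{m}\right)\right) 2 m = \left(\frac{99}{7} + r + \frac{r}{m}\right) 2 m = 2 m \left(\frac{99}{7} + r + \frac{r}{m}\right)$)
$z{\left(C \right)} + g{\left(81,-29 \right)} = -22 + \left(2 \cdot 81 + \frac{198}{7} \left(-29\right) + 2 \left(-29\right) 81\right) = -22 - \frac{37494}{7} = - \frac{37648}{7}$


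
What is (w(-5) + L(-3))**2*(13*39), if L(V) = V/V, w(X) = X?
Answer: 8112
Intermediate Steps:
L(V) = 1
(w(-5) + L(-3))**2*(13*39) = (-5 + 1)**2*(13*39) = (-4)**2*507 = 16*507 = 8112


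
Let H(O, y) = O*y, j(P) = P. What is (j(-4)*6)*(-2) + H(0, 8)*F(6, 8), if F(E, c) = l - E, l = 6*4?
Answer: 48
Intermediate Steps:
l = 24
F(E, c) = 24 - E
(j(-4)*6)*(-2) + H(0, 8)*F(6, 8) = -4*6*(-2) + (0*8)*(24 - 1*6) = -24*(-2) + 0*(24 - 6) = 48 + 0*18 = 48 + 0 = 48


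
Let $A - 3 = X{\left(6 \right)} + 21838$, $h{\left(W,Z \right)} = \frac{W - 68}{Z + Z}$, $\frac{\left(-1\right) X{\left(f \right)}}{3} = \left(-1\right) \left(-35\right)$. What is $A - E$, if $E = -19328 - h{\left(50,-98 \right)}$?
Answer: $\frac{4024281}{98} \approx 41064.0$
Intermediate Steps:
$X{\left(f \right)} = -105$ ($X{\left(f \right)} = - 3 \left(\left(-1\right) \left(-35\right)\right) = \left(-3\right) 35 = -105$)
$h{\left(W,Z \right)} = \frac{-68 + W}{2 Z}$
$A = 21736$ ($A = 3 + \left(-105 + 21838\right) = 3 + 21733 = 21736$)
$E = - \frac{1894153}{98}$ ($E = -19328 - \frac{-68 + 50}{2 \left(-98\right)} = -19328 - \frac{1}{2} \left(- \frac{1}{98}\right) \left(-18\right) = -19328 - \frac{9}{98} = - \frac{1894153}{98} \approx -19328.0$)
$A - E = 21736 - - \frac{1894153}{98} = 21736 + \frac{1894153}{98} = \frac{4024281}{98}$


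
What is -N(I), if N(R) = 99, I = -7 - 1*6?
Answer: -99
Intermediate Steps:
I = -13 (I = -7 - 6 = -13)
-N(I) = -1*99 = -99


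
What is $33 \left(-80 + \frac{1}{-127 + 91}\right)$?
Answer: $- \frac{31691}{12} \approx -2640.9$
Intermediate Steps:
$33 \left(-80 + \frac{1}{-127 + 91}\right) = 33 \left(-80 + \frac{1}{-36}\right) = 33 \left(-80 - \frac{1}{36}\right) = 33 \left(- \frac{2881}{36}\right) = - \frac{31691}{12}$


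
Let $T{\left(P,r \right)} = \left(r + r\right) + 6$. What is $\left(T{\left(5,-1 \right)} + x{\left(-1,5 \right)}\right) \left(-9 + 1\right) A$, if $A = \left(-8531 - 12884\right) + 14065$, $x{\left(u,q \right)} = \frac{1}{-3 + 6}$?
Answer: $254800$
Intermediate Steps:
$x{\left(u,q \right)} = \frac{1}{3}$
$T{\left(P,r \right)} = 6 + 2 r$ ($T{\left(P,r \right)} = 2 r + 6 = 6 + 2 r$)
$A = -7350$ ($A = -21415 + 14065 = -7350$)
$\left(T{\left(5,-1 \right)} + x{\left(-1,5 \right)}\right) \left(-9 + 1\right) A = \left(\left(6 + 2 \left(-1\right)\right) + \frac{1}{3}\right) \left(-9 + 1\right) \left(-7350\right) = \left(\left(6 - 2\right) + \frac{1}{3}\right) \left(-8\right) \left(-7350\right) = \left(4 + \frac{1}{3}\right) \left(-8\right) \left(-7350\right) = \frac{13}{3} \left(-8\right) \left(-7350\right) = \left(- \frac{104}{3}\right) \left(-7350\right) = 254800$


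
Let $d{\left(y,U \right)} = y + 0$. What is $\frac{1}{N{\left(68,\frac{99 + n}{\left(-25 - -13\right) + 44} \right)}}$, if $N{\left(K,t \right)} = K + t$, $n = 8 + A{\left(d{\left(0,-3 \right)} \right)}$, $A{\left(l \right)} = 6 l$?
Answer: $\frac{32}{2283} \approx 0.014017$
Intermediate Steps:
$d{\left(y,U \right)} = y$
$n = 8$ ($n = 8 + 6 \cdot 0 = 8 + 0 = 8$)
$\frac{1}{N{\left(68,\frac{99 + n}{\left(-25 - -13\right) + 44} \right)}} = \frac{1}{68 + \frac{99 + 8}{\left(-25 - -13\right) + 44}} = \frac{1}{68 + \frac{107}{\left(-25 + 13\right) + 44}} = \frac{1}{68 + \frac{107}{-12 + 44}} = \frac{1}{68 + \frac{107}{32}} = \frac{1}{\frac{2283}{32}} = \frac{32}{2283}$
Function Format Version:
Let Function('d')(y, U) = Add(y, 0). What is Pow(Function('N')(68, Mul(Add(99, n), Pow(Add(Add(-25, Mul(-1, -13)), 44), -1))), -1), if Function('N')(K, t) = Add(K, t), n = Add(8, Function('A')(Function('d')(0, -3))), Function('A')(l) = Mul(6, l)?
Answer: Rational(32, 2283) ≈ 0.014017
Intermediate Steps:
Function('d')(y, U) = y
n = 8 (n = Add(8, Mul(6, 0)) = Add(8, 0) = 8)
Pow(Function('N')(68, Mul(Add(99, n), Pow(Add(Add(-25, Mul(-1, -13)), 44), -1))), -1) = Pow(Add(68, Mul(Add(99, 8), Pow(Add(Add(-25, Mul(-1, -13)), 44), -1))), -1) = Pow(Add(68, Mul(107, Pow(Add(Add(-25, 13), 44), -1))), -1) = Pow(Add(68, Mul(107, Pow(Add(-12, 44), -1))), -1) = Pow(Add(68, Mul(107, Pow(32, -1))), -1) = Pow(Add(68, Mul(107, Rational(1, 32))), -1) = Pow(Add(68, Rational(107, 32)), -1) = Pow(Rational(2283, 32), -1) = Rational(32, 2283)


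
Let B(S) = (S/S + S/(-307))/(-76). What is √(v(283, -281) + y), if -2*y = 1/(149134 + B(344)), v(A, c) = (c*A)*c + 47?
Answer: 4*√676390150922423266165694/695918905 ≈ 4727.2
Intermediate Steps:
v(A, c) = 47 + A*c² (v(A, c) = (A*c)*c + 47 = A*c² + 47 = 47 + A*c²)
B(S) = -1/76 + S/23332 (B(S) = (1 + S*(-1/307))*(-1/76) = (1 - S/307)*(-1/76) = -1/76 + S/23332)
y = -11666/3479594525 (y = -1/(2*(149134 + (-1/76 + (1/23332)*344))) = -1/(2*(149134 + (-1/76 + 86/5833))) = -1/(2*(149134 + 37/23332)) = -1/(2*3479594525/23332) = -½*23332/3479594525 = -11666/3479594525 ≈ -3.3527e-6)
√(v(283, -281) + y) = √((47 + 283*(-281)²) - 11666/3479594525) = √((47 + 283*78961) - 11666/3479594525) = √((47 + 22345963) - 11666/3479594525) = √(22346010 - 11666/3479594525) = √(77755054051583584/3479594525) = 4*√676390150922423266165694/695918905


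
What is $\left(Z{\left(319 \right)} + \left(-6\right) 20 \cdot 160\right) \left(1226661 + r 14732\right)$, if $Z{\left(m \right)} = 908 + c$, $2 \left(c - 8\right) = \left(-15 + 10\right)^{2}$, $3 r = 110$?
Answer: $- \frac{64565427043}{2} \approx -3.2283 \cdot 10^{10}$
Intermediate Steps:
$r = \frac{110}{3}$ ($r = \frac{1}{3} \cdot 110 = \frac{110}{3} \approx 36.667$)
$c = \frac{41}{2}$ ($c = 8 + \frac{\left(-15 + 10\right)^{2}}{2} = 8 + \frac{\left(-5\right)^{2}}{2} = 8 + \frac{1}{2} \cdot 25 = 8 + \frac{25}{2} = \frac{41}{2} \approx 20.5$)
$Z{\left(m \right)} = \frac{1857}{2}$ ($Z{\left(m \right)} = 908 + \frac{41}{2} = \frac{1857}{2}$)
$\left(Z{\left(319 \right)} + \left(-6\right) 20 \cdot 160\right) \left(1226661 + r 14732\right) = \left(\frac{1857}{2} + \left(-6\right) 20 \cdot 160\right) \left(1226661 + \frac{110}{3} \cdot 14732\right) = \left(\frac{1857}{2} - 19200\right) \left(1226661 + \frac{1620520}{3}\right) = \left(\frac{1857}{2} - 19200\right) \frac{5300503}{3} = \left(- \frac{36543}{2}\right) \frac{5300503}{3} = - \frac{64565427043}{2}$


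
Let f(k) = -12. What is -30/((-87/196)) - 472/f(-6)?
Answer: 9302/87 ≈ 106.92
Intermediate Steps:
-30/((-87/196)) - 472/f(-6) = -30/((-87/196)) - 472/(-12) = -30/((-87*1/196)) - 472*(-1/12) = -30/(-87/196) + 118/3 = -30*(-196/87) + 118/3 = 1960/29 + 118/3 = 9302/87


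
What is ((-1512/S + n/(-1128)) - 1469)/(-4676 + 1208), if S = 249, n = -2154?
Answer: 22987231/54114672 ≈ 0.42479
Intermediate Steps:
((-1512/S + n/(-1128)) - 1469)/(-4676 + 1208) = ((-1512/249 - 2154/(-1128)) - 1469)/(-4676 + 1208) = ((-1512*1/249 - 2154*(-1/1128)) - 1469)/(-3468) = ((-504/83 + 359/188) - 1469)*(-1/3468) = (-64955/15604 - 1469)*(-1/3468) = -22987231/15604*(-1/3468) = 22987231/54114672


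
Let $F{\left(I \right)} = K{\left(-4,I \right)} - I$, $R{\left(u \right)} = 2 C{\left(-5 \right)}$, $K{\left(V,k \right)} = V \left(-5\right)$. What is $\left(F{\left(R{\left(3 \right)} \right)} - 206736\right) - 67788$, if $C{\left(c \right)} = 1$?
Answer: $-274506$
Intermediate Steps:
$K{\left(V,k \right)} = - 5 V$
$R{\left(u \right)} = 2$ ($R{\left(u \right)} = 2 \cdot 1 = 2$)
$F{\left(I \right)} = 20 - I$ ($F{\left(I \right)} = \left(-5\right) \left(-4\right) - I = 20 - I$)
$\left(F{\left(R{\left(3 \right)} \right)} - 206736\right) - 67788 = \left(\left(20 - 2\right) - 206736\right) - 67788 = \left(18 - 206736\right) - 67788 = -206718 - 67788 = -274506$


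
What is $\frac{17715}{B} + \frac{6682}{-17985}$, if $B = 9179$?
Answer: $\frac{257270197}{165084315} \approx 1.5584$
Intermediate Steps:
$\frac{17715}{B} + \frac{6682}{-17985} = \frac{17715}{9179} + \frac{6682}{-17985} = 17715 \cdot \frac{1}{9179} + 6682 \left(- \frac{1}{17985}\right) = \frac{17715}{9179} - \frac{6682}{17985} = \frac{257270197}{165084315}$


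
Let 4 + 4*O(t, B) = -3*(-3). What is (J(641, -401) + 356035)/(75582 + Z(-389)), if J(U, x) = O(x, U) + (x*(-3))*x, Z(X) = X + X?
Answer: -505467/299216 ≈ -1.6893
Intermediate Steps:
O(t, B) = 5/4 (O(t, B) = -1 + (-3*(-3))/4 = -1 + (¼)*9 = -1 + 9/4 = 5/4)
Z(X) = 2*X
J(U, x) = 5/4 - 3*x² (J(U, x) = 5/4 + (x*(-3))*x = 5/4 + (-3*x)*x = 5/4 - 3*x²)
(J(641, -401) + 356035)/(75582 + Z(-389)) = ((5/4 - 3*(-401)²) + 356035)/(75582 + 2*(-389)) = ((5/4 - 3*160801) + 356035)/(75582 - 778) = ((5/4 - 482403) + 356035)/74804 = (-1929607/4 + 356035)*(1/74804) = -505467/4*1/74804 = -505467/299216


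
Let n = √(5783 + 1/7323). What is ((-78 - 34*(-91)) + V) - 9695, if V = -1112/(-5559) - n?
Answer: -37127449/5559 - 19*√859061130/7323 ≈ -6754.8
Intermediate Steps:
n = 19*√859061130/7323 (n = √(5783 + 1/7323) = √(42348910/7323) = 19*√859061130/7323 ≈ 76.046)
V = 1112/5559 - 19*√859061130/7323 (V = -1112/(-5559) - 19*√859061130/7323 = -1112*(-1/5559) - 19*√859061130/7323 = 1112/5559 - 19*√859061130/7323 ≈ -75.846)
((-78 - 34*(-91)) + V) - 9695 = ((-78 - 34*(-91)) + (1112/5559 - 19*√859061130/7323)) - 9695 = ((-78 + 3094) + (1112/5559 - 19*√859061130/7323)) - 9695 = (3016 + (1112/5559 - 19*√859061130/7323)) - 9695 = (16767056/5559 - 19*√859061130/7323) - 9695 = -37127449/5559 - 19*√859061130/7323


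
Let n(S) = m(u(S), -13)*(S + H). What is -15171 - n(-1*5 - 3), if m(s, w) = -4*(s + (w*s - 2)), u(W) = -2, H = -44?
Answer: -19747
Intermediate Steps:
m(s, w) = 8 - 4*s - 4*s*w (m(s, w) = -4*(s + (s*w - 2)) = -4*(s + (-2 + s*w)) = -4*(-2 + s + s*w) = 8 - 4*s - 4*s*w)
n(S) = 3872 - 88*S (n(S) = (8 - 4*(-2) - 4*(-2)*(-13))*(S - 44) = (8 + 8 - 104)*(-44 + S) = -88*(-44 + S) = 3872 - 88*S)
-15171 - n(-1*5 - 3) = -15171 - (3872 - 88*(-1*5 - 3)) = -15171 - (3872 - 88*(-5 - 3)) = -15171 - (3872 - 88*(-8)) = -15171 - (3872 + 704) = -15171 - 1*4576 = -15171 - 4576 = -19747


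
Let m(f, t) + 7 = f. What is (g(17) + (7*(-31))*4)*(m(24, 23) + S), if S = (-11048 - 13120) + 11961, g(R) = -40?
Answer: 11068520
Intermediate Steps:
m(f, t) = -7 + f
S = -12207 (S = -24168 + 11961 = -12207)
(g(17) + (7*(-31))*4)*(m(24, 23) + S) = (-40 + (7*(-31))*4)*((-7 + 24) - 12207) = (-40 - 217*4)*(17 - 12207) = (-40 - 868)*(-12190) = -908*(-12190) = 11068520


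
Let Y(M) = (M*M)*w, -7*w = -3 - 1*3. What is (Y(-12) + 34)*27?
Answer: 29754/7 ≈ 4250.6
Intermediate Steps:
w = 6/7 (w = -(-3 - 1*3)/7 = -(-3 - 3)/7 = -⅐*(-6) = 6/7 ≈ 0.85714)
Y(M) = 6*M²/7 (Y(M) = (M*M)*(6/7) = M²*(6/7) = 6*M²/7)
(Y(-12) + 34)*27 = ((6/7)*(-12)² + 34)*27 = ((6/7)*144 + 34)*27 = (864/7 + 34)*27 = (1102/7)*27 = 29754/7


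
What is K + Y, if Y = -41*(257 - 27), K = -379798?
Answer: -389228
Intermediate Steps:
Y = -9430 (Y = -41*230 = -9430)
K + Y = -379798 - 9430 = -389228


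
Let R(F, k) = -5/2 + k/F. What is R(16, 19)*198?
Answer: -2079/8 ≈ -259.88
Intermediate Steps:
R(F, k) = -5/2 + k/F (R(F, k) = -5*½ + k/F = -5/2 + k/F)
R(16, 19)*198 = (-5/2 + 19/16)*198 = -21/16*198 = -2079/8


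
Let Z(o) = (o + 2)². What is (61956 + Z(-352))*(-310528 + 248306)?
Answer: -11477221232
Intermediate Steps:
Z(o) = (2 + o)²
(61956 + Z(-352))*(-310528 + 248306) = (61956 + (2 - 352)²)*(-310528 + 248306) = (61956 + (-350)²)*(-62222) = (61956 + 122500)*(-62222) = 184456*(-62222) = -11477221232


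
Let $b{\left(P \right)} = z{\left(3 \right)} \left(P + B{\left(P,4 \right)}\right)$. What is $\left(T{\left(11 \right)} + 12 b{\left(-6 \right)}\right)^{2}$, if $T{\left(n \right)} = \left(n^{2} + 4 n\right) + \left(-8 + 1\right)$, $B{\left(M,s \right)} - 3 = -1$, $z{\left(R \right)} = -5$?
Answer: $158404$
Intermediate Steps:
$B{\left(M,s \right)} = 2$ ($B{\left(M,s \right)} = 3 - 1 = 2$)
$b{\left(P \right)} = -10 - 5 P$ ($b{\left(P \right)} = - 5 \left(P + 2\right) = - 5 \left(2 + P\right) = -10 - 5 P$)
$T{\left(n \right)} = -7 + n^{2} + 4 n$ ($T{\left(n \right)} = \left(n^{2} + 4 n\right) - 7 = -7 + n^{2} + 4 n$)
$\left(T{\left(11 \right)} + 12 b{\left(-6 \right)}\right)^{2} = \left(\left(-7 + 11^{2} + 4 \cdot 11\right) + 12 \left(-10 - -30\right)\right)^{2} = \left(\left(-7 + 121 + 44\right) + 12 \left(-10 + 30\right)\right)^{2} = \left(158 + 12 \cdot 20\right)^{2} = \left(158 + 240\right)^{2} = 398^{2} = 158404$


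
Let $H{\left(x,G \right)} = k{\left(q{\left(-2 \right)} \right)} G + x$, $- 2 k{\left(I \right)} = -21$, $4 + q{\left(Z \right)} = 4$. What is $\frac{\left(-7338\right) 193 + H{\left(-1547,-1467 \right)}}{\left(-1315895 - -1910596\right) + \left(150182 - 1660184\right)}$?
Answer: $\frac{2866369}{1830602} \approx 1.5658$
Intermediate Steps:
$q{\left(Z \right)} = 0$ ($q{\left(Z \right)} = -4 + 4 = 0$)
$k{\left(I \right)} = \frac{21}{2}$ ($k{\left(I \right)} = \left(- \frac{1}{2}\right) \left(-21\right) = \frac{21}{2}$)
$H{\left(x,G \right)} = x + \frac{21 G}{2}$ ($H{\left(x,G \right)} = \frac{21 G}{2} + x = x + \frac{21 G}{2}$)
$\frac{\left(-7338\right) 193 + H{\left(-1547,-1467 \right)}}{\left(-1315895 - -1910596\right) + \left(150182 - 1660184\right)} = \frac{\left(-7338\right) 193 + \left(-1547 + \frac{21}{2} \left(-1467\right)\right)}{\left(-1315895 - -1910596\right) + \left(150182 - 1660184\right)} = \frac{-1416234 - \frac{33901}{2}}{\left(-1315895 + 1910596\right) - 1510002} = \frac{-1416234 - \frac{33901}{2}}{594701 - 1510002} = - \frac{2866369}{2 \left(-915301\right)} = \left(- \frac{2866369}{2}\right) \left(- \frac{1}{915301}\right) = \frac{2866369}{1830602}$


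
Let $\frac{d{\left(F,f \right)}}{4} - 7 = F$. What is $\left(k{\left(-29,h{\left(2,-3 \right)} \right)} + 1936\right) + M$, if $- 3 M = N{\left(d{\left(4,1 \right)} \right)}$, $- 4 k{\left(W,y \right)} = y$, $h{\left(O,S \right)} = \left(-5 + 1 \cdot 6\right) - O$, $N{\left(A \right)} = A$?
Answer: $\frac{23059}{12} \approx 1921.6$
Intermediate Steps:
$d{\left(F,f \right)} = 28 + 4 F$
$h{\left(O,S \right)} = 1 - O$ ($h{\left(O,S \right)} = \left(-5 + 6\right) - O = 1 - O$)
$k{\left(W,y \right)} = - \frac{y}{4}$
$M = - \frac{44}{3}$ ($M = - \frac{28 + 4 \cdot 4}{3} = - \frac{28 + 16}{3} = \left(- \frac{1}{3}\right) 44 = - \frac{44}{3} \approx -14.667$)
$\left(k{\left(-29,h{\left(2,-3 \right)} \right)} + 1936\right) + M = \left(- \frac{1 - 2}{4} + 1936\right) - \frac{44}{3} = \left(\left(- \frac{1}{4}\right) \left(-1\right) + 1936\right) - \frac{44}{3} = \left(\frac{1}{4} + 1936\right) - \frac{44}{3} = \frac{7745}{4} - \frac{44}{3} = \frac{23059}{12}$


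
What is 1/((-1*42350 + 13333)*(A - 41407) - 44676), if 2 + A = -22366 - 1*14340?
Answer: 1/2266618279 ≈ 4.4119e-10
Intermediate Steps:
A = -36708 (A = -2 + (-22366 - 1*14340) = -2 + (-22366 - 14340) = -2 - 36706 = -36708)
1/((-1*42350 + 13333)*(A - 41407) - 44676) = 1/((-1*42350 + 13333)*(-36708 - 41407) - 44676) = 1/((-42350 + 13333)*(-78115) - 44676) = 1/(-29017*(-78115) - 44676) = 1/(2266662955 - 44676) = 1/2266618279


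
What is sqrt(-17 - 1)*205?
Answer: 615*I*sqrt(2) ≈ 869.74*I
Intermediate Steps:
sqrt(-17 - 1)*205 = sqrt(-18)*205 = (3*I*sqrt(2))*205 = 615*I*sqrt(2)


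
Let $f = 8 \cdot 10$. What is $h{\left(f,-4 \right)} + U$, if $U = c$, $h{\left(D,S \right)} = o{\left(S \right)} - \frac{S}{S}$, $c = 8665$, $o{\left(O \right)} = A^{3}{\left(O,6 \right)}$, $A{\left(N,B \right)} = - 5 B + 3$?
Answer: $-11019$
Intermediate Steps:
$f = 80$
$A{\left(N,B \right)} = 3 - 5 B$
$o{\left(O \right)} = -19683$ ($o{\left(O \right)} = \left(3 - 30\right)^{3} = \left(-27\right)^{3} = -19683$)
$h{\left(D,S \right)} = -19684$ ($h{\left(D,S \right)} = -19683 - \frac{S}{S} = -19683 - 1 = -19684$)
$U = 8665$
$h{\left(f,-4 \right)} + U = -19684 + 8665 = -11019$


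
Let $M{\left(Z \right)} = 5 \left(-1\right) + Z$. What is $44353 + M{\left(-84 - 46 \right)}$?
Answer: $44218$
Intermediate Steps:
$M{\left(Z \right)} = -5 + Z$
$44353 + M{\left(-84 - 46 \right)} = 44353 - 135 = 44218$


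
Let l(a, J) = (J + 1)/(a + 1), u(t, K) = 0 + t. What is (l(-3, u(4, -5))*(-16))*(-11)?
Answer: -440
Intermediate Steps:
u(t, K) = t
l(a, J) = (1 + J)/(1 + a)
(l(-3, u(4, -5))*(-16))*(-11) = (((1 + 4)/(1 - 3))*(-16))*(-11) = ((5/(-2))*(-16))*(-11) = (-½*5*(-16))*(-11) = -5/2*(-16)*(-11) = 40*(-11) = -440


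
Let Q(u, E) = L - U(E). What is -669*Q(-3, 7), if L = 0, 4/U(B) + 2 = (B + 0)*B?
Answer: 2676/47 ≈ 56.936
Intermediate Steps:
U(B) = 4/(-2 + B²) (U(B) = 4/(-2 + (B + 0)*B) = 4/(-2 + B*B) = 4/(-2 + B²))
Q(u, E) = -4/(-2 + E²) (Q(u, E) = 0 - 4/(-2 + E²) = -4/(-2 + E²))
-669*Q(-3, 7) = -(-2676)/(-2 + 7²) = -(-2676)/(-2 + 49) = -(-2676)/47 = -669*(-4/47) = 2676/47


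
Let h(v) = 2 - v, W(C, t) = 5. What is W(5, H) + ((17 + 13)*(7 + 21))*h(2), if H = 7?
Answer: 5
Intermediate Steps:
W(5, H) + ((17 + 13)*(7 + 21))*h(2) = 5 + ((17 + 13)*(7 + 21))*(2 - 1*2) = 5 + (30*28)*(2 - 2) = 5 + 840*0 = 5 + 0 = 5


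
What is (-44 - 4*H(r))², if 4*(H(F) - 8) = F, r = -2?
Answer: 5476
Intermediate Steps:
H(F) = 8 + F/4
(-44 - 4*H(r))² = (-44 - 4*(8 + (¼)*(-2)))² = (-44 - 4*(8 - ½))² = (-44 - 4*15/2)² = (-44 - 30)² = (-74)² = 5476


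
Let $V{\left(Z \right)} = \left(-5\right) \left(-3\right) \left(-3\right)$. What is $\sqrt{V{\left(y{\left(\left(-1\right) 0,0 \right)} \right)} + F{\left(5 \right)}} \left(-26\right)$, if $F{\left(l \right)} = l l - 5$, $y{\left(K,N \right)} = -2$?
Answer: $- 130 i \approx - 130.0 i$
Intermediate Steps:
$V{\left(Z \right)} = -45$ ($V{\left(Z \right)} = 15 \left(-3\right) = -45$)
$F{\left(l \right)} = -5 + l^{2}$ ($F{\left(l \right)} = l^{2} - 5 = -5 + l^{2}$)
$\sqrt{V{\left(y{\left(\left(-1\right) 0,0 \right)} \right)} + F{\left(5 \right)}} \left(-26\right) = \sqrt{-45 - \left(5 - 5^{2}\right)} \left(-26\right) = \sqrt{-45 + \left(-5 + 25\right)} \left(-26\right) = \sqrt{-45 + 20} \left(-26\right) = \sqrt{-25} \left(-26\right) = 5 i \left(-26\right) = - 130 i$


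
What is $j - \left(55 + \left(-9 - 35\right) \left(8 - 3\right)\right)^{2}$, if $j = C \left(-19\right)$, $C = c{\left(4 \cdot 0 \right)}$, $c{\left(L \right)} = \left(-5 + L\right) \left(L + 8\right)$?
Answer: $-26465$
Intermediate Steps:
$c{\left(L \right)} = \left(-5 + L\right) \left(8 + L\right)$
$C = -40$ ($C = -40 + \left(4 \cdot 0\right)^{2} + 3 \cdot 4 \cdot 0 = -40 + 0^{2} + 3 \cdot 0 = -40 + 0 + 0 = -40$)
$j = 760$ ($j = \left(-40\right) \left(-19\right) = 760$)
$j - \left(55 + \left(-9 - 35\right) \left(8 - 3\right)\right)^{2} = 760 - \left(55 + \left(-9 - 35\right) \left(8 - 3\right)\right)^{2} = 760 - \left(55 - 220\right)^{2} = 760 - \left(-165\right)^{2} = 760 - 27225 = -26465$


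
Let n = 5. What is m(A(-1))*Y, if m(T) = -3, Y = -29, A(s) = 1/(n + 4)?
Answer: 87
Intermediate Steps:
A(s) = 1/9 (A(s) = 1/(5 + 4) = 1/9)
m(A(-1))*Y = -3*(-29) = 87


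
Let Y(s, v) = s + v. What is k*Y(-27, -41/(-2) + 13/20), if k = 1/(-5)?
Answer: 117/100 ≈ 1.1700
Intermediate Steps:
k = -⅕ ≈ -0.20000
k*Y(-27, -41/(-2) + 13/20) = -(-27 + (-41/(-2) + 13/20))/5 = -(-27 + (-41*(-½) + 13*(1/20)))/5 = -(-27 + (41/2 + 13/20))/5 = -(-27 + 423/20)/5 = -⅕*(-117/20) = 117/100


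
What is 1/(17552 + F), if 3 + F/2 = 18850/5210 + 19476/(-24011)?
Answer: 12509731/219565967604 ≈ 5.6975e-5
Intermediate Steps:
F = -4830908/12509731 (F = -6 + 2*(18850/5210 + 19476/(-24011)) = -6 + 2*(18850*(1/5210) + 19476*(-1/24011)) = -6 + 2*(1885/521 - 19476/24011) = -6 + 2*(35113739/12509731) = -6 + 70227478/12509731 = -4830908/12509731 ≈ -0.38617)
1/(17552 + F) = 1/(17552 - 4830908/12509731) = 1/(219565967604/12509731) = 12509731/219565967604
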